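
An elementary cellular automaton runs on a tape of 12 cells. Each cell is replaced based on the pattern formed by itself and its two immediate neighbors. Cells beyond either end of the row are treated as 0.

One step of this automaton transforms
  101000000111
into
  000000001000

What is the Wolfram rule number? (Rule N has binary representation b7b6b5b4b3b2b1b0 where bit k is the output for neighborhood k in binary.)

2

position 10: 111 → 0  (bit 7 = 0)
position 11: 110 → 0  (bit 6 = 0)
position 1: 101 → 0  (bit 5 = 0)
position 3: 100 → 0  (bit 4 = 0)
position 9: 011 → 0  (bit 3 = 0)
position 0: 010 → 0  (bit 2 = 0)
position 8: 001 → 1  (bit 1 = 1)
position 4: 000 → 0  (bit 0 = 0)
bits b7..b0 = 00000010 = 2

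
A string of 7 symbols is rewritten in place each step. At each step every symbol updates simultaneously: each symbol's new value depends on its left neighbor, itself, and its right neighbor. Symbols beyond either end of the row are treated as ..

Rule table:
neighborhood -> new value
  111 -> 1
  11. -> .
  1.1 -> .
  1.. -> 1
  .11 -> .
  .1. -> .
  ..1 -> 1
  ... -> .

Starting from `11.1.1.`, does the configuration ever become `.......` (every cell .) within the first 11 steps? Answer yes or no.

yes

......1
.....1.
....1.1
...1...
..1.1..
.1...1.
1.1.1.1
.......
all cells are . at step 8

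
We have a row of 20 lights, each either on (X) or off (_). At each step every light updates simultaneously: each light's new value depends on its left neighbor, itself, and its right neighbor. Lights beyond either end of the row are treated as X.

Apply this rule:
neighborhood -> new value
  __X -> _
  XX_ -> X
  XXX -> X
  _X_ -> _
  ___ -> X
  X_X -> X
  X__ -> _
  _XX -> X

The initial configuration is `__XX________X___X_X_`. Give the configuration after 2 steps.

__XXXXXXXXX_X_____XX

step 1: __XX_XXXXXX___X__X_X
step 2: __XXXXXXXXX_X_____XX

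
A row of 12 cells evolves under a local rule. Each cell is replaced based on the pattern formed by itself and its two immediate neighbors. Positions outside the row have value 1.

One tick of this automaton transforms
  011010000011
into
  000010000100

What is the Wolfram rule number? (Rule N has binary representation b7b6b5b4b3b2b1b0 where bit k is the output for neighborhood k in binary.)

position 11: 111 → 0  (bit 7 = 0)
position 2: 110 → 0  (bit 6 = 0)
position 0: 101 → 0  (bit 5 = 0)
position 5: 100 → 0  (bit 4 = 0)
position 1: 011 → 0  (bit 3 = 0)
position 4: 010 → 1  (bit 2 = 1)
position 9: 001 → 1  (bit 1 = 1)
position 6: 000 → 0  (bit 0 = 0)
bits b7..b0 = 00000110 = 6

6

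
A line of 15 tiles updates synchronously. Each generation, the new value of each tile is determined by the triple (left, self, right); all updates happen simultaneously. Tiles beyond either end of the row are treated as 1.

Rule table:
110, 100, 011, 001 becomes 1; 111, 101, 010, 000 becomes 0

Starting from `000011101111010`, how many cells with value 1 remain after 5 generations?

8

100110101001000
111110000110101
000011001110001
100111111011011
111100001011010
count of 1: 8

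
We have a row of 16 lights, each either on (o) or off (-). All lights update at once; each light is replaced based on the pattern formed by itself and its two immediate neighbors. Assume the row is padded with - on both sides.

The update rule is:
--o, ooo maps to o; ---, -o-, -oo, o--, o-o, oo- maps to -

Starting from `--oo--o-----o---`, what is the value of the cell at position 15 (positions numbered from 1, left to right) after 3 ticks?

-o---o-----o----
o---o-----o-----
---o-----o------
position 15 holds -

-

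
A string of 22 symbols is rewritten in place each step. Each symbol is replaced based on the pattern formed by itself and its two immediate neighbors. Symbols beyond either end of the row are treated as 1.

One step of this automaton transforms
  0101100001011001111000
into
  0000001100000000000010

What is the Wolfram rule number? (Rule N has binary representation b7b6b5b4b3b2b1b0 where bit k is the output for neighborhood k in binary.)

position 16: 111 → 0  (bit 7 = 0)
position 4: 110 → 0  (bit 6 = 0)
position 0: 101 → 0  (bit 5 = 0)
position 5: 100 → 0  (bit 4 = 0)
position 3: 011 → 0  (bit 3 = 0)
position 1: 010 → 0  (bit 2 = 0)
position 8: 001 → 0  (bit 1 = 0)
position 6: 000 → 1  (bit 0 = 1)
bits b7..b0 = 00000001 = 1

1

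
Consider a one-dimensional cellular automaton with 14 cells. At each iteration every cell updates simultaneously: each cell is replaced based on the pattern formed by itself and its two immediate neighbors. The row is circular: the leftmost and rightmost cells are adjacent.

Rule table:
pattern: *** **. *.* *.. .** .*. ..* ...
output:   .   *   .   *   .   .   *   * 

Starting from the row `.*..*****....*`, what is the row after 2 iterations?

**.*****....**

..**....*****.
**.*****....**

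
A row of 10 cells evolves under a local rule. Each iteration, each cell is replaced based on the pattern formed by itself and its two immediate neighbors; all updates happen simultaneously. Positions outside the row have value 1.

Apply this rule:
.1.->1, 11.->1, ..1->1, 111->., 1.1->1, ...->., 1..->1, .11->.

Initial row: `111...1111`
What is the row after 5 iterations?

..11.1....
11.1111..1
.11...111.
1.11.1..11
11.11111..

11.11111..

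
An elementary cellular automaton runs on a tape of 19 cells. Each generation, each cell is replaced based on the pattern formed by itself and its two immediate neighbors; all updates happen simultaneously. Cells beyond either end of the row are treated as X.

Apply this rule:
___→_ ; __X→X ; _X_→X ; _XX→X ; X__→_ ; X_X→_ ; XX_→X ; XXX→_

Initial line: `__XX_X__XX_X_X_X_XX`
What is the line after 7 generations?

generation 1: _XXX_X_XXX_X_X_X_X_
generation 2: _X_X_X_X_X_X_X_X_X_
generation 3: _X_X_X_X_X_X_X_X_X_  (fixed point — unchanged through generation 7)

_X_X_X_X_X_X_X_X_X_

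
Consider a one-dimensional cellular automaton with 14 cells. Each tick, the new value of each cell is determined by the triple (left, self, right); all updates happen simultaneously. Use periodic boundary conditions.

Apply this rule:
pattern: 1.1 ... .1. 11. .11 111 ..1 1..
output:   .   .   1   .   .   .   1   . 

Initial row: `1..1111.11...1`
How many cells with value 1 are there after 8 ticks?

4

..1.........1.
.11........11.
1.........1...
1........11..1
........1...1.
.......11..11.
......1...1...
.....11..11...
count of 1: 4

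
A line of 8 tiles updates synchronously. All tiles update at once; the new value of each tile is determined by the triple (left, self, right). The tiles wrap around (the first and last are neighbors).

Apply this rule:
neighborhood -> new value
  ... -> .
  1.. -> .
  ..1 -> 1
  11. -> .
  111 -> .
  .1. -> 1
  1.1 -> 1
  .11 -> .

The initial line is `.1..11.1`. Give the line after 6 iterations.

.1....11

11.1..11
..11.1..
.1..11..
11.1....
..11...1
.1....11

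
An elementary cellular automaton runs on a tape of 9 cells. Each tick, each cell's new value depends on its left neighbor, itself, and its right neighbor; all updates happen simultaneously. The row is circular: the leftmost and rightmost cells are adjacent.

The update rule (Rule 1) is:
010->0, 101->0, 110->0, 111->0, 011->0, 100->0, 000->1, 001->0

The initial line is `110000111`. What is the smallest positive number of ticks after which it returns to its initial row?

2

000110000
110000111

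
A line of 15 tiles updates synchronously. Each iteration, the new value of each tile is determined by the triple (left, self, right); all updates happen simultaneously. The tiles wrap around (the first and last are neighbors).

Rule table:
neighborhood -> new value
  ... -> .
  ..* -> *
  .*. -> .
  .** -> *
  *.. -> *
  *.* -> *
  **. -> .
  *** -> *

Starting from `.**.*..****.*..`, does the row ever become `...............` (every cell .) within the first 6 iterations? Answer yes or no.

no

iteration 1: **.*.*****.*.*.
iteration 2: *.*.*****.*.*.*
iteration 3: .*.*****.*.*.**
iteration 4: *.*****.*.*.**.
iteration 5: .*****.*.*.**.*
iteration 6: *****.*.*.**.*.
iteration 6 is *****.*.*.**.*., still not uniform .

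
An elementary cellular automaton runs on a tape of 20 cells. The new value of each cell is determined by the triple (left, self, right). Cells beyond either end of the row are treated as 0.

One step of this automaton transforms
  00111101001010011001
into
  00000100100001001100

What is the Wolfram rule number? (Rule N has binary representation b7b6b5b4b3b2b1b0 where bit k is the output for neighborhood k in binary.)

80

position 3: 111 → 0  (bit 7 = 0)
position 5: 110 → 1  (bit 6 = 1)
position 6: 101 → 0  (bit 5 = 0)
position 8: 100 → 1  (bit 4 = 1)
position 2: 011 → 0  (bit 3 = 0)
position 7: 010 → 0  (bit 2 = 0)
position 1: 001 → 0  (bit 1 = 0)
position 0: 000 → 0  (bit 0 = 0)
bits b7..b0 = 01010000 = 80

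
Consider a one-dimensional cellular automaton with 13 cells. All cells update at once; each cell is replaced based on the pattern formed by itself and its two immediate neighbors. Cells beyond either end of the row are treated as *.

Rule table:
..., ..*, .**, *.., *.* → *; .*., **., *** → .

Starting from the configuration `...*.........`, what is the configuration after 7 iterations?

******.******

iteration 1: ***.*********
iteration 2: ...**........
iteration 3: ****.********
iteration 4: ....**.......
iteration 5: *****.*******
iteration 6: .....**......
iteration 7: ******.******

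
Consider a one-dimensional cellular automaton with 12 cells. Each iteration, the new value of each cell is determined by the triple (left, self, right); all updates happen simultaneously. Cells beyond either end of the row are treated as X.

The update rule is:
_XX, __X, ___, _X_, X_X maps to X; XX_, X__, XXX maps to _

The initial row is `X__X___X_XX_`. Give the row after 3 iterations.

XX_XX__XXXX_

iteration 1: __XX_XXXXX_X
iteration 2: _XX_XX____XX
iteration 3: XX_XX__XXXX_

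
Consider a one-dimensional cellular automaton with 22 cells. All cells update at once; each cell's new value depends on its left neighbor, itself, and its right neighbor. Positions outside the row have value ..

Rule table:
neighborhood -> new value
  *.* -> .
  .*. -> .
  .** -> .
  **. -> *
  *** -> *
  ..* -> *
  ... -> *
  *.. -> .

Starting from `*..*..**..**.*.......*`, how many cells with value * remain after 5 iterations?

..*..*.*.*.*...******.
**..*........**.*****.
.*.*..*******.*..****.
*....*.******...*.***.
..***...*****.**...**.
count of *: 12

12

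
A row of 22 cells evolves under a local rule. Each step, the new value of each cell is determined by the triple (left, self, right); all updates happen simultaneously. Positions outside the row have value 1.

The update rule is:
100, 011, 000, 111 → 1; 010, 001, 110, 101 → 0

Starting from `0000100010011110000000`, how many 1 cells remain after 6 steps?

1110011001011101111110
1101010100011001111100
1000000011010101111010
0111111010000001110000
0111110001111101101110
0111101101111001001100
count of 1: 13

13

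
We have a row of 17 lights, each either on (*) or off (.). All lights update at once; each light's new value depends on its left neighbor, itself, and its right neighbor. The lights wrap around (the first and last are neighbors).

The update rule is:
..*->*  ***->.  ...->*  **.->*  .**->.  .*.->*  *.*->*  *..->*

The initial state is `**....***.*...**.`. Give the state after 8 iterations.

..***.....**.**..

.*****..******.**
*....***.....**.*
*****..******.**.
....***.....**.**
****..******.**.*
...***.....**.**.
***..******.**.**
..***.....**.**..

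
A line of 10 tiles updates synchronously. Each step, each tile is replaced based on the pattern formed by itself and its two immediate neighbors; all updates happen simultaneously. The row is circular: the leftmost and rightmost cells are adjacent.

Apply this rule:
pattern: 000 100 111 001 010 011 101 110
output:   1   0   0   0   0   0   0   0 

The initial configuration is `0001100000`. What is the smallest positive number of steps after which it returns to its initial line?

2

1100001111
0001100000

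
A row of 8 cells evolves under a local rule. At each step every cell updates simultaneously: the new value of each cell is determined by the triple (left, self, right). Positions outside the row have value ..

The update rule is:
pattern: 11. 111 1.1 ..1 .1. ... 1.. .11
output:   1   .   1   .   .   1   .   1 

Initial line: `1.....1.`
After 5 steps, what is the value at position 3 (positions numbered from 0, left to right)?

1

step 1: ..111...
step 2: 1.1.1.11
step 3: .1.1.111
step 4: ..1.11.1
step 5: 1..1111.
position 3 holds 1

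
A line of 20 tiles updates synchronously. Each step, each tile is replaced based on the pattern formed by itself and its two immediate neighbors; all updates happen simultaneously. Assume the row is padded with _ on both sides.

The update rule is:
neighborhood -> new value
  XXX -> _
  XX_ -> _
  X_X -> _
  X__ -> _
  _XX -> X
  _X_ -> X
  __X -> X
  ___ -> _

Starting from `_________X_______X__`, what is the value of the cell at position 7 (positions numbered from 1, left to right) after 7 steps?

step 1: ________XX______XX__
step 2: _______XX______XX___
step 3: ______XX______XX____
step 4: _____XX______XX_____
step 5: ____XX______XX______
step 6: ___XX______XX_______
step 7: __XX______XX________
position 7 holds _

_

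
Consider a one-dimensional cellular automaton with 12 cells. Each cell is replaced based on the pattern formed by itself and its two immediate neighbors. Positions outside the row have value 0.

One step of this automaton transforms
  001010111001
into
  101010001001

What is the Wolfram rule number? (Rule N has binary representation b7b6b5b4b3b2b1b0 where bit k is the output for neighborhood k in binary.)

69

position 7: 111 → 0  (bit 7 = 0)
position 8: 110 → 1  (bit 6 = 1)
position 3: 101 → 0  (bit 5 = 0)
position 9: 100 → 0  (bit 4 = 0)
position 6: 011 → 0  (bit 3 = 0)
position 2: 010 → 1  (bit 2 = 1)
position 1: 001 → 0  (bit 1 = 0)
position 0: 000 → 1  (bit 0 = 1)
bits b7..b0 = 01000101 = 69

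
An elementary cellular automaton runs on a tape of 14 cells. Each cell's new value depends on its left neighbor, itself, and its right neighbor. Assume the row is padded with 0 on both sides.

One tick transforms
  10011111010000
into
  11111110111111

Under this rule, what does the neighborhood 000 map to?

At position 11 the neighborhood is 000; the next row has 1 there.

1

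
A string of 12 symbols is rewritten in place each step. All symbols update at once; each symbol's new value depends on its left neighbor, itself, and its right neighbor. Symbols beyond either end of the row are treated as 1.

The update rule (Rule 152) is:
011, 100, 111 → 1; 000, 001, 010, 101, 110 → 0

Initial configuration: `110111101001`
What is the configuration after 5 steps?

100111000101
010110100001
000100010001
100010001001
010001000101

010001000101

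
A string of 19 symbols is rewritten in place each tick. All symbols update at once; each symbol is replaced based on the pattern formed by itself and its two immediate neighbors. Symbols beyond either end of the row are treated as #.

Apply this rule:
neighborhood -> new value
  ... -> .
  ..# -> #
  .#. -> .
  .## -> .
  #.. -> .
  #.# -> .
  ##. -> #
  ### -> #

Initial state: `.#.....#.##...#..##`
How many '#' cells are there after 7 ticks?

5

......#...#..#..#.#
.....#...#..#..#...
....#...#..#..#...#
...#...#..#..#...#.
..#...#..#..#...#..
.#...#..#..#...#..#
....#..#..#...#..#.
count of #: 5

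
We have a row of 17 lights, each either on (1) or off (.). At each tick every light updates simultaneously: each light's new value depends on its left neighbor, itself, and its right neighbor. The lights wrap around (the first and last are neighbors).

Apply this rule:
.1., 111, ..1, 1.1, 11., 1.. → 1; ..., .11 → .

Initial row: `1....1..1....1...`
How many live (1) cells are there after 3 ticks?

11..111111..111.1
1111.1111111.111.
.1111.1111111.111
count of 1: 14

14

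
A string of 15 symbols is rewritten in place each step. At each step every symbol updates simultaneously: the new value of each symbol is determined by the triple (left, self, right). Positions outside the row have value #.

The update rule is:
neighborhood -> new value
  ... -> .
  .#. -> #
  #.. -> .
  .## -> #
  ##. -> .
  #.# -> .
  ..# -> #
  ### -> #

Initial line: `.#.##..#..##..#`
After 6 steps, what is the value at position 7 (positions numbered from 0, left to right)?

#

.#.#..##.##..##
.#.#.##..#..###
.#.#.#..##.####
.#.#.#.##..####
.#.#.#.#..#####
.#.#.#.#.######
position 7 holds #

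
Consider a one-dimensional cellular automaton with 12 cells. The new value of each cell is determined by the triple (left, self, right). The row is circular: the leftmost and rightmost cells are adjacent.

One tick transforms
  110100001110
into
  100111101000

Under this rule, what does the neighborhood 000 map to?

1

At position 5 the neighborhood is 000; the next row has 1 there.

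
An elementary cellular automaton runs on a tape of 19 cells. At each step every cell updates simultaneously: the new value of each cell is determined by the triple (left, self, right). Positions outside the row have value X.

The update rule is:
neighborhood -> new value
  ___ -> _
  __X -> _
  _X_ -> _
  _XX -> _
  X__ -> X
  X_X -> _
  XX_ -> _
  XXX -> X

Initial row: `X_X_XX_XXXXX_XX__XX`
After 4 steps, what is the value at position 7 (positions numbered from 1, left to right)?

_

________XXX____X__X
X________X_X____X__
_X__________X____X_
__X__________X_____
position 7 holds _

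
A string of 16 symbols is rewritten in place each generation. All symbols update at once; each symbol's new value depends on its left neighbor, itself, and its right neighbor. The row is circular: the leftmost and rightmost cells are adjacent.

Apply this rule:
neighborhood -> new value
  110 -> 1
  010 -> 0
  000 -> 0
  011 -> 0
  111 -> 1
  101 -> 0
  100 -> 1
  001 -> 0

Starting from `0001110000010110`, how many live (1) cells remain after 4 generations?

generation 1: 0000111000000011
generation 2: 1000011100000001
generation 3: 1100001110000000
generation 4: 0110000111000000
count of 1: 5

5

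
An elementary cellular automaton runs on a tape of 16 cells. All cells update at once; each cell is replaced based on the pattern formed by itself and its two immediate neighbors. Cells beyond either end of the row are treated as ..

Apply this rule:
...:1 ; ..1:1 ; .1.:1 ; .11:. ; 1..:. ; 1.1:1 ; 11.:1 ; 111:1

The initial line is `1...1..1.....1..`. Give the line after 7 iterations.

1.111.11.11111.1
11.111.11.111111
.11.111.11.11111
1.11.111.11.1111
11.11.111.11.111
.11.11.111.11.11
1.11.11.111.11.1

1.11.11.111.11.1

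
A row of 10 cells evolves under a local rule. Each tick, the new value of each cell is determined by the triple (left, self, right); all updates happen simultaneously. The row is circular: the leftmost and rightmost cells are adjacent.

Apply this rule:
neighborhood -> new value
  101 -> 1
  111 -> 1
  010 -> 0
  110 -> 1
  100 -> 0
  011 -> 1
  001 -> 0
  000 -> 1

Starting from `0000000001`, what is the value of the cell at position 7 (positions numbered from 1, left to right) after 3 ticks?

1

tick 1: 0111111100
tick 2: 0111111101
tick 3: 1111111110
position 7 holds 1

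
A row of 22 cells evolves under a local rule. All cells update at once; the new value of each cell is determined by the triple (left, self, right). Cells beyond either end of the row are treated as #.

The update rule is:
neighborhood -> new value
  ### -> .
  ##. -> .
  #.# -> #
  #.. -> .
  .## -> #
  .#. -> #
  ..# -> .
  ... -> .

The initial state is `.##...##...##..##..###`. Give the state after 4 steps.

......#....#...#...#..

##....#....#...#...#..
......#....#...#...#..
......#....#...#...#..  (fixed point — unchanged through step 4)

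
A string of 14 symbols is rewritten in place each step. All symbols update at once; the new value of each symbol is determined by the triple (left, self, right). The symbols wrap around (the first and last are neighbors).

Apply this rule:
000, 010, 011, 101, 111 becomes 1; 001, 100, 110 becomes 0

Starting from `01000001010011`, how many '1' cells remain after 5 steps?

9

11011101110010
10111011100011
01110111001011
11101110001110
11011100101101
count of 1: 9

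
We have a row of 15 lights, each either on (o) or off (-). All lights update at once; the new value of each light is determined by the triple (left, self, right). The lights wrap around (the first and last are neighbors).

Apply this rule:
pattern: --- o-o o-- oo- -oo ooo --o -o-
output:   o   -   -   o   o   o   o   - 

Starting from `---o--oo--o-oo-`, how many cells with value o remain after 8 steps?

ooo--ooo-o--oo-
ooo-oooo---ooo-
ooo-oooo-ooooo-
ooo-oooo-ooooo-  (fixed point — unchanged through step 8)
count of o: 12

12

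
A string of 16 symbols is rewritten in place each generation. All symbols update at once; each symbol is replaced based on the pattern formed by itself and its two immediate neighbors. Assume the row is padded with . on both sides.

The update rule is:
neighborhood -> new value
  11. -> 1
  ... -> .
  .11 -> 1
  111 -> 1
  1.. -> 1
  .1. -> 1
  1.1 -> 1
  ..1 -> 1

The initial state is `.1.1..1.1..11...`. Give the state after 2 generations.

111111111111111.

11111111111111..
111111111111111.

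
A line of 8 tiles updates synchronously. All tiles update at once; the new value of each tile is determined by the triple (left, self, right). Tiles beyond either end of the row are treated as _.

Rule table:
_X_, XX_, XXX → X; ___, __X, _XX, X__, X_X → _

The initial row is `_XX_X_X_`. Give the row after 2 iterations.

iteration 1: __X_X_X_
iteration 2: __X_X_X_

__X_X_X_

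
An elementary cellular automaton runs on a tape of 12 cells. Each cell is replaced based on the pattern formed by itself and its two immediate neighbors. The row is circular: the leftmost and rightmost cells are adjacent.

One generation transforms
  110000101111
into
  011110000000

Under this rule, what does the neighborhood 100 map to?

At position 2 the neighborhood is 100; the next row has 1 there.

1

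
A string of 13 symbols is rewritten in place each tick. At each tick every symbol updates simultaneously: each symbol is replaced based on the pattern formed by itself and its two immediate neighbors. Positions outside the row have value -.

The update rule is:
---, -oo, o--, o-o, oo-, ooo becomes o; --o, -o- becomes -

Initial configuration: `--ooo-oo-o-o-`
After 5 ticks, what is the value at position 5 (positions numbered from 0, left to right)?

o-ooooooo-o-o
-ooooooooo-o-
-oooooooooo-o
-ooooooooooo-
-oooooooooooo
position 5 holds o

o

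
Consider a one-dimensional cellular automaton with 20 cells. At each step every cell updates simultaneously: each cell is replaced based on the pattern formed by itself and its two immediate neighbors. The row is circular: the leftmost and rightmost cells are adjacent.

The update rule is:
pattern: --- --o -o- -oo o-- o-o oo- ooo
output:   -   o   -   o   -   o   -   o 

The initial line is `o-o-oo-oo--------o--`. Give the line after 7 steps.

step 1: -o-oo-oo--------o--o
step 2: o-oo-oo--------o--o-
step 3: -oo-oo--------o--o-o
step 4: oo-oo--------o--o-o-
step 5: o-oo--------o--o-o-o
step 6: -oo--------o--o-o-oo
step 7: oo--------o--o-o-oo-

oo--------o--o-o-oo-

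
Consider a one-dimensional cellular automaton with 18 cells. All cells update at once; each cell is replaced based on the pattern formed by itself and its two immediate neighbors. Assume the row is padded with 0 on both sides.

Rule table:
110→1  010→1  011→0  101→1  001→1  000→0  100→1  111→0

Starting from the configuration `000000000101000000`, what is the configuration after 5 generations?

000011110000110110

000000001111100000
000000010000110000
000000111001011000
000001001111101100
000011110000110110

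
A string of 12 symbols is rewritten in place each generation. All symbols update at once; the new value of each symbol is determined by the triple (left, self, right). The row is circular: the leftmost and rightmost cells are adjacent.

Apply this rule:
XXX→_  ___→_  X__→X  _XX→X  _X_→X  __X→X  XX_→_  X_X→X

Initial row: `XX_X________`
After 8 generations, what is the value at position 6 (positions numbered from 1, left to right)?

X_XXX______X
_XX__X____XX
XX_XXXX__XX_
X_XX___XXX_X
_XX_X_XX__XX
XX_XXXX_XXX_
X_XX___XX__X
_XX_X_XX_XXX
position 6 holds _

_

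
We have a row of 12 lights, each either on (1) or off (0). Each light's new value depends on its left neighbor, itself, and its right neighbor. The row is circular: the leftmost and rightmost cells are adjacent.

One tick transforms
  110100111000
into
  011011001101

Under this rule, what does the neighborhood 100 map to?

At position 4 the neighborhood is 100; the next row has 1 there.

1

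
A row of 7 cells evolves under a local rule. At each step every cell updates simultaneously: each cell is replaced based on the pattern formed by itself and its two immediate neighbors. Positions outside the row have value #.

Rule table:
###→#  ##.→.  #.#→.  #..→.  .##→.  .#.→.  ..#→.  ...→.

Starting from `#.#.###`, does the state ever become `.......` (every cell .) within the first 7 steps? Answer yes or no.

yes

.....##
......#
.......
all cells are . at step 3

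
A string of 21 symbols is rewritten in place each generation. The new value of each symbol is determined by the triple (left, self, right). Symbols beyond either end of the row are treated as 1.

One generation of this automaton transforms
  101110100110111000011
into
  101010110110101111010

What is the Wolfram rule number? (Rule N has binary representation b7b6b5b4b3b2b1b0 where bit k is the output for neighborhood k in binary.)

93

position 3: 111 → 0  (bit 7 = 0)
position 0: 110 → 1  (bit 6 = 1)
position 1: 101 → 0  (bit 5 = 0)
position 7: 100 → 1  (bit 4 = 1)
position 2: 011 → 1  (bit 3 = 1)
position 6: 010 → 1  (bit 2 = 1)
position 8: 001 → 0  (bit 1 = 0)
position 16: 000 → 1  (bit 0 = 1)
bits b7..b0 = 01011101 = 93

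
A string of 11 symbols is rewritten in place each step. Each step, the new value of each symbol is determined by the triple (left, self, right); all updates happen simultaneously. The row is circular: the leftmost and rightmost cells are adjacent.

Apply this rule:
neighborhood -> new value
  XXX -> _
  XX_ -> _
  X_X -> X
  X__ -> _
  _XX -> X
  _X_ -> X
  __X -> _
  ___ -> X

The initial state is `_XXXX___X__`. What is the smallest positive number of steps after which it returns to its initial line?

_X____X_X_X
XX_XX_XXXXX
__XX_XX____
X_X_XX__XXX
_XXXX___X__

5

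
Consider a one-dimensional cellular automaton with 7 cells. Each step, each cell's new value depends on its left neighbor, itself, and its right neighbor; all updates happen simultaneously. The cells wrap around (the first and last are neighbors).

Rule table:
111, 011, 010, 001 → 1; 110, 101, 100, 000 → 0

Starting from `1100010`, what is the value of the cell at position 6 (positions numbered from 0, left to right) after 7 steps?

1

step 1: 1000110
step 2: 1001100
step 3: 1011001
step 4: 0010011
step 5: 0110110
step 6: 1100100
step 7: 1001101
position 6 holds 1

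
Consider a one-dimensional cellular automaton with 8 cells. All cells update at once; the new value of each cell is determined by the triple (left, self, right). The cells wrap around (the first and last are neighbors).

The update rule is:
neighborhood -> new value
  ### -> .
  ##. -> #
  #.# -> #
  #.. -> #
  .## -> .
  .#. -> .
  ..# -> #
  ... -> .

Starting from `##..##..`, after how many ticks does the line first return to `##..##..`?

.###.###
#..##..#
###.###.
..##..##
##.###.#
.##..##.
#.###.##
##..##..

8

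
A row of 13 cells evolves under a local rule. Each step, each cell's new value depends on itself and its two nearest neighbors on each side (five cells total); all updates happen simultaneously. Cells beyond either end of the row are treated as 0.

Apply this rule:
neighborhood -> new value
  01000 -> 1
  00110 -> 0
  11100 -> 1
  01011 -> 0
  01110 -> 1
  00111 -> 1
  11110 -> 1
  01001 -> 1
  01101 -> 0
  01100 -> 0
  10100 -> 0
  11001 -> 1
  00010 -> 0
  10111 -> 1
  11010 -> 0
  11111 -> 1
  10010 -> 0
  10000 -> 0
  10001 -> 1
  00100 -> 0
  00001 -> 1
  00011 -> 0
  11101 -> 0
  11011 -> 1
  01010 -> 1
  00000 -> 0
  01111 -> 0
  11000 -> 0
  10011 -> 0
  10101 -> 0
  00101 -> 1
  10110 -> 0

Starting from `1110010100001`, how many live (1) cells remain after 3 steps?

8

step 1: 1111011010100
step 2: 1010100001010
step 3: 1101010101101
count of 1: 8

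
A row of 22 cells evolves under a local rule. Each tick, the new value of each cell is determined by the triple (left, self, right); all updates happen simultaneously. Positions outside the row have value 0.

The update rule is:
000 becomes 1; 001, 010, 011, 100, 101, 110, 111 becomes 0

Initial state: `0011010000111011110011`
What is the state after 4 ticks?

tick 1: 1000000110000000000000
tick 2: 0011110000111111111111
tick 3: 1000000110000000000000  (repeats tick 1; period 2)
tick 4: 0011110000111111111111

0011110000111111111111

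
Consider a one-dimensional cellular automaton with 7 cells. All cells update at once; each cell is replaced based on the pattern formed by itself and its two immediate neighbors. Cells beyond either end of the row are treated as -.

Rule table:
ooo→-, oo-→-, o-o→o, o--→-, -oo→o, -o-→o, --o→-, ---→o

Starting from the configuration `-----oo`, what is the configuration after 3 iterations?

oooo-o-
o---oo-
o-o-o--

o-o-o--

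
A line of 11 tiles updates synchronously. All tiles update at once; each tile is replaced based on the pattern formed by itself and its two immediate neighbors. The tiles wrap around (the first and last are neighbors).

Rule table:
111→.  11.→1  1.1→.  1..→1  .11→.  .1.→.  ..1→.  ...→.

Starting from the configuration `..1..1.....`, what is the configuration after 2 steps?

....1..1...

...1..1....
....1..1...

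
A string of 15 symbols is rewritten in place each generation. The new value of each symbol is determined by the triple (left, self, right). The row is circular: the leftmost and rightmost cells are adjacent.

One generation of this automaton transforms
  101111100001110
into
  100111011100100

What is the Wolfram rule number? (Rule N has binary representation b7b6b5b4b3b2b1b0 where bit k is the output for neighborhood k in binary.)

position 3: 111 → 1  (bit 7 = 1)
position 6: 110 → 0  (bit 6 = 0)
position 1: 101 → 0  (bit 5 = 0)
position 7: 100 → 1  (bit 4 = 1)
position 2: 011 → 0  (bit 3 = 0)
position 0: 010 → 1  (bit 2 = 1)
position 10: 001 → 0  (bit 1 = 0)
position 8: 000 → 1  (bit 0 = 1)
bits b7..b0 = 10010101 = 149

149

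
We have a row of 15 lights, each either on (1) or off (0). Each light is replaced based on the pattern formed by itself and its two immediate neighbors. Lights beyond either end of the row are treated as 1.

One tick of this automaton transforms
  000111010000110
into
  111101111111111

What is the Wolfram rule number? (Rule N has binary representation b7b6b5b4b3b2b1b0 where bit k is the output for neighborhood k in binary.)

position 4: 111 → 0  (bit 7 = 0)
position 5: 110 → 1  (bit 6 = 1)
position 6: 101 → 1  (bit 5 = 1)
position 0: 100 → 1  (bit 4 = 1)
position 3: 011 → 1  (bit 3 = 1)
position 7: 010 → 1  (bit 2 = 1)
position 2: 001 → 1  (bit 1 = 1)
position 1: 000 → 1  (bit 0 = 1)
bits b7..b0 = 01111111 = 127

127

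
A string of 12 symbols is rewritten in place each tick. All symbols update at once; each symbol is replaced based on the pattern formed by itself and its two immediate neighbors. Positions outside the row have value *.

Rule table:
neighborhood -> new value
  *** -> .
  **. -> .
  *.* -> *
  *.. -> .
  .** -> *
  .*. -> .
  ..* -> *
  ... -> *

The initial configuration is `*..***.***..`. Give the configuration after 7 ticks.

..**..**...*
.**..**..***
**..**..**..
...**..**..*
.***..**..**
**...**..**.
...***..**.*

...***..**.*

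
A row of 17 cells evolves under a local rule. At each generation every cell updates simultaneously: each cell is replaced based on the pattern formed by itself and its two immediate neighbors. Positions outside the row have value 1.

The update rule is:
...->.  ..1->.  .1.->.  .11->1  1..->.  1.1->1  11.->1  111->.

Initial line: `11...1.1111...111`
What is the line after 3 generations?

1.....11.........

.1....11..1...1..
1.....11.........
1.....11.........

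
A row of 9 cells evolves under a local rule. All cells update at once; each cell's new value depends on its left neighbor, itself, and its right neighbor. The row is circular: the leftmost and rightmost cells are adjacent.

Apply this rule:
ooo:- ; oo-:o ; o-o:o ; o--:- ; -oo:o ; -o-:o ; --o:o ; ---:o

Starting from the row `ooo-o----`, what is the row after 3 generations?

o-ooo-o-o

generation 1: o-ooo-ooo
generation 2: ooo-ooo--
generation 3: o-ooo-o-o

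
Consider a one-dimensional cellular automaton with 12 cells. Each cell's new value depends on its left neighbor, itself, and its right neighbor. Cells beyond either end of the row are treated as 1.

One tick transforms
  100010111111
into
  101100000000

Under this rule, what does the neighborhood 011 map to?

At position 6 the neighborhood is 011; the next row has 0 there.

0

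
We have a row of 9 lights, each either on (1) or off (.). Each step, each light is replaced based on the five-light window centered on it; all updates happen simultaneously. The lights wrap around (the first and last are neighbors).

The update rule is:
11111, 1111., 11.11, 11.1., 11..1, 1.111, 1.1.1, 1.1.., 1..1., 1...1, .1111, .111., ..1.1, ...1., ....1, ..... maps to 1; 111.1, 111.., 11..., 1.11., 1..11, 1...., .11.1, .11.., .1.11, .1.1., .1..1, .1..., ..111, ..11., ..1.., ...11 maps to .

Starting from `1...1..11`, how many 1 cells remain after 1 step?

..11....1
count of 1: 3

3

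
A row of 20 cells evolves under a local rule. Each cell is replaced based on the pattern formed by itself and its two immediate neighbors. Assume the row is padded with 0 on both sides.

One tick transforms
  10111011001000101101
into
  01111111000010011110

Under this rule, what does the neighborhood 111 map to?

At position 3 the neighborhood is 111; the next row has 1 there.

1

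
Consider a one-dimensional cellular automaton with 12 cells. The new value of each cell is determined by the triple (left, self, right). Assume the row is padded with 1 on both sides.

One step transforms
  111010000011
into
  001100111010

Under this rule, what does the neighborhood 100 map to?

0

At position 5 the neighborhood is 100; the next row has 0 there.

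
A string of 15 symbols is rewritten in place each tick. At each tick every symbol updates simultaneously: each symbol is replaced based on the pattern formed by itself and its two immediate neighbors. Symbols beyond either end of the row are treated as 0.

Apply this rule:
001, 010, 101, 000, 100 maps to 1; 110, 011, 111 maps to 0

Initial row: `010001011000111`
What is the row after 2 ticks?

000000011000111

111111100111000
000000011000111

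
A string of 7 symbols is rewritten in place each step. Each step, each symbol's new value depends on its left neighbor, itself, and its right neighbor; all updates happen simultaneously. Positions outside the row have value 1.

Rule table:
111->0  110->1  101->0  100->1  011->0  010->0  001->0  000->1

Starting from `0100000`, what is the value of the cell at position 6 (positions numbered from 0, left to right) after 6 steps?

0011110
1000010
1111000
0001110
1100010
0111000
position 6 holds 0

0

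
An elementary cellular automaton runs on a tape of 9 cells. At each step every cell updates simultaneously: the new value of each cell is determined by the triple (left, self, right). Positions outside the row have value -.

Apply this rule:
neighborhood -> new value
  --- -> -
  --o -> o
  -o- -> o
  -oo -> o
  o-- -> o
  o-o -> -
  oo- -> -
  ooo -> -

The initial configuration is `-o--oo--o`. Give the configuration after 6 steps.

ooooo-ooo
o-----o--
oo---ooo-
o-o-oo--o
o-o-o-ooo
o-o-o-o--

o-o-o-o--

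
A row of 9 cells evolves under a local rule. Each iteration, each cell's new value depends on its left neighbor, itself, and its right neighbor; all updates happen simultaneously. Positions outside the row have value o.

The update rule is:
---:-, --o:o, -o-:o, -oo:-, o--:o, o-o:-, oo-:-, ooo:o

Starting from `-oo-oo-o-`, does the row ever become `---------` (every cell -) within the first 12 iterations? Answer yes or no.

-------o-
o-----oo-
-o---o---
-oo-ooo-o
-----o---
o---ooo-o
-o-o-o---
-o-o-oo-o
-o-o-----
-o-oo---o
-o---o-o-
-oo-oo-o-
iteration 12 is -oo-oo-o-, still not uniform -

no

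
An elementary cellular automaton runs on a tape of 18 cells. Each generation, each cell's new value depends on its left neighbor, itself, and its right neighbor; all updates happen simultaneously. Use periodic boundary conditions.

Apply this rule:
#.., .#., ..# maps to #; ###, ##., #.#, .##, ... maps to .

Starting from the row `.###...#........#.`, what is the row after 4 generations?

#...#.###......###
.#.##....#....#...
##...#..###..###..
..#.####...##...##

..#.####...##...##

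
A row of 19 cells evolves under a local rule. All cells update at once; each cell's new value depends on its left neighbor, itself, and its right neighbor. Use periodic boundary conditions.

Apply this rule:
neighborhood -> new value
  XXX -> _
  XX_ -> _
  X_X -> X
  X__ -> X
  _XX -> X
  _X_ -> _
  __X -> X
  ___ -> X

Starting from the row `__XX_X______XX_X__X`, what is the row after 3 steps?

step 1: XXX_X_XXXXXXX_X_XX_
step 2: X__X_XX______X_XX_X
step 3: _XX_XX_XXXXXX_XX_XX

_XX_XX_XXXXXX_XX_XX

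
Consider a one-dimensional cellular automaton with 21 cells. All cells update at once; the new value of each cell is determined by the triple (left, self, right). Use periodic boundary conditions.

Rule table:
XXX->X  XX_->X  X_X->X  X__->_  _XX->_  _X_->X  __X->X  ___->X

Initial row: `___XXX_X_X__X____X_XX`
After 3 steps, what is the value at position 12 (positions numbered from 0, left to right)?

step 1: _XX_XXXXXX_XX_XXXXX_X
step 2: X_XX_XXXXXX_XX_XXXXXX
step 3: XX_XX_XXXXXX_XX_XXXXX
position 12 holds _

_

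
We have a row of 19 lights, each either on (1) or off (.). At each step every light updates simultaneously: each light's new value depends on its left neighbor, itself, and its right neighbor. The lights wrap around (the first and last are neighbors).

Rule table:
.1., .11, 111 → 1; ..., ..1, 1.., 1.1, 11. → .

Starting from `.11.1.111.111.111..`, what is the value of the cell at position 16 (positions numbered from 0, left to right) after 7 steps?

.1..1.11..11..11...
.1..1.1...1...1....
.1..1.1...1...1....  (fixed point — unchanged through step 7)
position 16 holds .

.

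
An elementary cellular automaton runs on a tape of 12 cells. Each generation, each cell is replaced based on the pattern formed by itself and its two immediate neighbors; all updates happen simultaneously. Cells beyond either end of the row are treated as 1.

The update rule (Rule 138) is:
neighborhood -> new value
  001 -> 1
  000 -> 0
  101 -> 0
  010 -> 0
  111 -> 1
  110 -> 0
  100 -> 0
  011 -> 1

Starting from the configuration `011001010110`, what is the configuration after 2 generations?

generation 1: 010010000100
generation 2: 000100001001

000100001001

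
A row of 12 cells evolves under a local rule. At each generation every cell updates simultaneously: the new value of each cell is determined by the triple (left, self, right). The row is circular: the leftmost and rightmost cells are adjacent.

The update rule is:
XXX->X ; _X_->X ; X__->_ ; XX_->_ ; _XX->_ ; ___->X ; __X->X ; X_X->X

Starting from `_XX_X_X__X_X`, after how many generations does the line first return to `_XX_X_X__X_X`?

X__XXXX_XXXX
__X_XX_X_XXX
_XXX__XXX_X_
X_X__X_X_XX_
XXX_XXXXX__X
XX_X_XXX__X_
__XXX_X__XXX
_X_X_XX_X_X_
XXXXX__XXXX_
_XXX__X_XX_X
X_X__XXX__XX
_XX_X_X__X_X

12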